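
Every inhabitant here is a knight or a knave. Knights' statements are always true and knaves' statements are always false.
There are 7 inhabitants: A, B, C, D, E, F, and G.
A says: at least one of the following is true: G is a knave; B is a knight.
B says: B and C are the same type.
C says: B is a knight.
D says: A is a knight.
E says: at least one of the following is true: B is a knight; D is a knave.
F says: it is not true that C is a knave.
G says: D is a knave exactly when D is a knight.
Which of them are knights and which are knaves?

A is a knight, so "at least one of the following is true: G is a knave; B is a knight" must be true — and it is.
B is a knight, and the claim "B and C are the same type" is indeed true.
C (knight): "B is a knight" — true. ✓
D is a knight; "A is a knight" is true, as required.
E is a knight; "at least one of the following is true: B is a knight; D is a knave" is true, as required.
Since F is a knight, "it is not true that C is a knave" needs to be true, which holds.
G is a knave, so "D is a knave exactly when D is a knight" must be False — and it is.

A is a knight, B is a knight, C is a knight, D is a knight, E is a knight, F is a knight, and G is a knave.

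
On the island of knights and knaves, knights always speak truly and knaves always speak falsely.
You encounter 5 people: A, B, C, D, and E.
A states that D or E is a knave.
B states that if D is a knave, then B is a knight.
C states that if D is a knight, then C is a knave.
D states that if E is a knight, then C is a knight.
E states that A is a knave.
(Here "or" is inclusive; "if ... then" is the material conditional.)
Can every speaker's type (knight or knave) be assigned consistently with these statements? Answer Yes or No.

Checking all 32 assignments, each has at least one speaker whose statement's truth value contradicts their type.

No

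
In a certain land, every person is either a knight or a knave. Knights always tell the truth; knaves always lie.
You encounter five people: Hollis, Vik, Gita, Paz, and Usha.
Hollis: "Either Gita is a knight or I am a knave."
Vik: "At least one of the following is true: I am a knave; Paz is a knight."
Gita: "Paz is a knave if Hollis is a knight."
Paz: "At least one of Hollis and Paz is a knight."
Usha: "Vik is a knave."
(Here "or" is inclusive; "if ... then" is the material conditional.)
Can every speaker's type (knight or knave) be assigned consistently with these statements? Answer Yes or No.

Checking all 32 assignments, each has at least one speaker whose statement's truth value contradicts their type.

No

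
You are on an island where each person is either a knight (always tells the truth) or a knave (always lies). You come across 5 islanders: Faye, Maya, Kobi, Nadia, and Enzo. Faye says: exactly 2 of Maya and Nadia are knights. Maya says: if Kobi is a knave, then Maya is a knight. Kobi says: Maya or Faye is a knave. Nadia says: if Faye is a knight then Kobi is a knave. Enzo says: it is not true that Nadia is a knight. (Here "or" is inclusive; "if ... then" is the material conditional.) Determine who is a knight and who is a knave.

Suppose Faye is a knave. Then Faye's statement "exactly 2 of Maya and Nadia are knights" would have to be false. Checking the 16 ways to assign the others, none is consistent with every speaker.
(For instance, with Maya=knight, Kobi=knave, Nadia=knight, Enzo=knave, Faye's claim "exactly 2 of Maya and Nadia are knights" comes out true where it would need to be false.)
So Faye must be a knight, making "exactly 2 of Maya and Nadia are knights" true. Taking Faye=knight, Maya=knight, Kobi=knave, Nadia=knight, Enzo=knave, each remaining statement checks out:
  Maya (knight): "if Kobi is a knave, then Maya is a knight" — true. ✓
  Kobi (knave): "Maya or Faye is a knave" — false. ✓
  Nadia (knight): "if Faye is a knight then Kobi is a knave" — true. ✓
  Enzo (knave): "it is not true that Nadia is a knight" — false. ✓
This is the unique consistent assignment.

Faye is a knight, Maya is a knight, Kobi is a knave, Nadia is a knight, and Enzo is a knave.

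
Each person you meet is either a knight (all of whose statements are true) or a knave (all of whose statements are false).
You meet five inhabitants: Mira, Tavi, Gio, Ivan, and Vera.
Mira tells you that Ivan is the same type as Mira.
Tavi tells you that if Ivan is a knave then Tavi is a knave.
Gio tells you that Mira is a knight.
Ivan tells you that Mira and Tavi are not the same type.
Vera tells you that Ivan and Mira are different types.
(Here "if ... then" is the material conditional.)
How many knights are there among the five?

The unique consistent assignment is Mira=knave, Tavi=knight, Gio=knave, Ivan=knight, Vera=knight.
That has 3 knights.

3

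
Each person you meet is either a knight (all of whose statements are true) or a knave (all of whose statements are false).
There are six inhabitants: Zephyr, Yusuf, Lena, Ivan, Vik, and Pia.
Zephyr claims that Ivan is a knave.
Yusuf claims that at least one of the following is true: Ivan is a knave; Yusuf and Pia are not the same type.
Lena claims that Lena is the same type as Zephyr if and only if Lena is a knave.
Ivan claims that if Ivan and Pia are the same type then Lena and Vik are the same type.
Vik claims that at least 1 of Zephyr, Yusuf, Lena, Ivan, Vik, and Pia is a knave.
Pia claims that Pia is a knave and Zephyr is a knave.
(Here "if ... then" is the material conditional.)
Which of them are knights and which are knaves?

Zephyr is a knight, Yusuf is a knight, Lena is a knave, Ivan is a knave, Vik is a knight, and Pia is a knave.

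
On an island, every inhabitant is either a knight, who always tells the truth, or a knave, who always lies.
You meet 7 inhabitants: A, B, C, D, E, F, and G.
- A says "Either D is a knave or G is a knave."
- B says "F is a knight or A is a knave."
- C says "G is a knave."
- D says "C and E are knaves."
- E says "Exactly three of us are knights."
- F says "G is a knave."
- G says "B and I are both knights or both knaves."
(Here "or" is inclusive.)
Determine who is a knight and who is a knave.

A is a knight, B is a knight, C is a knight, D is a knave, E is a knave, F is a knight, and G is a knave.

A is a knight; "either D is a knave or G is a knave" is True, as required.
B is a knight, so "F is a knight or A is a knave" must be True — and it is.
C is a knight, so "G is a knave" must be True — and it is.
As a knave, D's statement "C and E are knaves" should be False; it is.
E (knave): "exactly three of us are knights" — False. ✓
Since F is a knight, "G is a knave" needs to be True, which holds.
G is a knave, so "B and I are both knights or both knaves" must be False — and it is.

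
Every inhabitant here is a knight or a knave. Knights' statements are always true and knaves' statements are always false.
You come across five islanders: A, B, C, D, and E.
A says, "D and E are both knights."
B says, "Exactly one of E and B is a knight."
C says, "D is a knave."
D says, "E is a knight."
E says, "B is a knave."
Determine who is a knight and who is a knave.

Suppose A is a knight. Then A's statement "D and E are both knights" would have to be true. Checking the 16 ways to assign the others, none is consistent with every speaker.
(For instance, with B=knight, C=knight, D=knave, E=knave, A's claim "D and E are both knights" comes out false where it would need to be true.)
So A must be a knave, making "D and E are both knights" false. Taking A=knave, B=knight, C=knight, D=knave, E=knave, each remaining statement checks out:
  B (knight): "exactly one of E and B is a knight" — true. ✓
  C (knight): "D is a knave" — true. ✓
  D (knave): "E is a knight" — false. ✓
  E (knave): "B is a knave" — false. ✓
This is the unique consistent assignment.

A is a knave, B is a knight, C is a knight, D is a knave, and E is a knave.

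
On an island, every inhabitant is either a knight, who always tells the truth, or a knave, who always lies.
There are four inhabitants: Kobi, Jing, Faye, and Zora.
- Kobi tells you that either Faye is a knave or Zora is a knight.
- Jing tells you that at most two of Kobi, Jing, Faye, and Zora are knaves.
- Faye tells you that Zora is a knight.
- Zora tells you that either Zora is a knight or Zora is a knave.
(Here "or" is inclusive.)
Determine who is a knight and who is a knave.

Knights: Kobi, Jing, Faye, and Zora. Knaves: none.

Suppose Kobi is a knave. Then Kobi's statement "either Faye is a knave or Zora is a knight" would have to be false. Checking the 8 ways to assign the others, none is consistent with every speaker.
(For instance, with Jing=knight, Faye=knight, Zora=knight, Kobi's claim "either Faye is a knave or Zora is a knight" comes out true where it would need to be false.)
So Kobi must be a knight, making "either Faye is a knave or Zora is a knight" true. Taking Kobi=knight, Jing=knight, Faye=knight, Zora=knight, each remaining statement checks out:
  Jing (knight): "at most two of Kobi, Jing, Faye, and Zora are knaves" — true. ✓
  Faye (knight): "Zora is a knight" — true. ✓
  Zora (knight): "either Zora is a knight or Zora is a knave" — true. ✓
This is the unique consistent assignment.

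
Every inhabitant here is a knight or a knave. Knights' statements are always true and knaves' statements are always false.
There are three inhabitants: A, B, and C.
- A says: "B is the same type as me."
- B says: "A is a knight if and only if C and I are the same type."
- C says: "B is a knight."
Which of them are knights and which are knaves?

Since A is a knight, "B is the same type as me" needs to be true, which holds.
B (knight): "A is a knight if and only if C and I are the same type" — true. ✓
C (knight): "B is a knight" — true. ✓

A is a knight, B is a knight, and C is a knight.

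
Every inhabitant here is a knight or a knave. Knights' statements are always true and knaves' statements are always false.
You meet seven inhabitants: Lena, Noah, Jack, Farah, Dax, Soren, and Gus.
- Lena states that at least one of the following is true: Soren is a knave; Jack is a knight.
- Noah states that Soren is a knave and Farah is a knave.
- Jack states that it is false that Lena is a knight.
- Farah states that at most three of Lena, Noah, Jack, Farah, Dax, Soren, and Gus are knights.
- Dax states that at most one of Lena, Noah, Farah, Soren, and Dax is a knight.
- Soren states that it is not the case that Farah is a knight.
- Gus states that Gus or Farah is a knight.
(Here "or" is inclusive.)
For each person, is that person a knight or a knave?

As a knight, Lena's statement "at least one of the following is true: Soren is a knave; Jack is a knight" should be true; it is.
Noah is a knave, so "Soren is a knave and Farah is a knave" must be false — and it is.
Jack (knave): "it is false that Lena is a knight" — false. ✓
Farah (knight): "at most three of Lena, Noah, Jack, Farah, Dax, Soren, and Gus are knights" — true. ✓
Dax is a knave, so "at most one of Lena, Noah, Farah, Soren, and Dax is a knight" must be false — and it is.
Soren is a knave; "it is not the case that Farah is a knight" is false, as required.
Gus (knight): "Gus or Farah is a knight" — true. ✓

Lena is a knight, Noah is a knave, Jack is a knave, Farah is a knight, Dax is a knave, Soren is a knave, and Gus is a knight.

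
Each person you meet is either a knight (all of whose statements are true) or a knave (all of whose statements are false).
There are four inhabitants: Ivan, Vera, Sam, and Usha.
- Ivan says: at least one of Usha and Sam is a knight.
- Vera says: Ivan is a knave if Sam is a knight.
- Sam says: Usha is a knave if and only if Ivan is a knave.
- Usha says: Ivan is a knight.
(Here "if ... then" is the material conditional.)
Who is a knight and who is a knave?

Ivan is a knight, and the claim "at least one of Usha and Sam is a knight" is indeed true.
Vera (knave): "Ivan is a knave if Sam is a knight" — false. ✓
Sam (knight): "Usha is a knave if and only if Ivan is a knave" — true. ✓
Since Usha is a knight, "Ivan is a knight" needs to be true, which holds.

Ivan is a knight, Vera is a knave, Sam is a knight, and Usha is a knight.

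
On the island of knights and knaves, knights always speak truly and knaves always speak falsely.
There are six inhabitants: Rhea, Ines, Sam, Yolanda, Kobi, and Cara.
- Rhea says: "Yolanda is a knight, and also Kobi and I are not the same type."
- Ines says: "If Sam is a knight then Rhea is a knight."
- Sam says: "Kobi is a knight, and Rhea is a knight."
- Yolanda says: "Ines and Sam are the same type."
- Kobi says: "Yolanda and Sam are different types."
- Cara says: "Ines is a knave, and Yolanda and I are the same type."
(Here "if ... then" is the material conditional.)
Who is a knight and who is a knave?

Rhea is a knave; "Yolanda is a knight, and also Kobi and I are not the same type" is False, as required.
As a knight, Ines's statement "if Sam is a knight then Rhea is a knight" should be True; it is.
Sam is a knave, so "Kobi is a knight, and Rhea is a knight" must be False — and it is.
Yolanda is a knave, and the claim "Ines and Sam are the same type" is indeed False.
Kobi (knave): "Yolanda and Sam are different types" — False. ✓
Since Cara is a knave, "Ines is a knave, and Yolanda and I are the same type" needs to be False, which holds.

Knights: Ines. Knaves: Rhea, Sam, Yolanda, Kobi, and Cara.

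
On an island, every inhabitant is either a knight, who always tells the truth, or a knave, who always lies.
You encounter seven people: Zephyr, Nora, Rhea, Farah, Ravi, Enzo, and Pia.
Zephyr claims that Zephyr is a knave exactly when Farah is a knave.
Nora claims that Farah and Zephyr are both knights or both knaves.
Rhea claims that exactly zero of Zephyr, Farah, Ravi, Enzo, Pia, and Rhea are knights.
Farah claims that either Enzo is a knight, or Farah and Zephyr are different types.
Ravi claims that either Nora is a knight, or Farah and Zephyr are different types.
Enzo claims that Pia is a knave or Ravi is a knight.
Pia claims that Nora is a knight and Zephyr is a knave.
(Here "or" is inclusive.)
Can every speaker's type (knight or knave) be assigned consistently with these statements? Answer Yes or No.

Yes

One consistent assignment: Zephyr=knight, Nora=knight, Rhea=knave, Farah=knight, Ravi=knight, Enzo=knight, Pia=knave.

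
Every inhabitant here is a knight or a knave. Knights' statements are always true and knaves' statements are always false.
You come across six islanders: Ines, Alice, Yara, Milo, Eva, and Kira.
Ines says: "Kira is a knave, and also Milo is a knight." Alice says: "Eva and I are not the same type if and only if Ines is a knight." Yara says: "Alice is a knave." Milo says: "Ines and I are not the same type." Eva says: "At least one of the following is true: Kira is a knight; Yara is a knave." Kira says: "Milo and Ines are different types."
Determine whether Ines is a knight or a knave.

Ines is a knave.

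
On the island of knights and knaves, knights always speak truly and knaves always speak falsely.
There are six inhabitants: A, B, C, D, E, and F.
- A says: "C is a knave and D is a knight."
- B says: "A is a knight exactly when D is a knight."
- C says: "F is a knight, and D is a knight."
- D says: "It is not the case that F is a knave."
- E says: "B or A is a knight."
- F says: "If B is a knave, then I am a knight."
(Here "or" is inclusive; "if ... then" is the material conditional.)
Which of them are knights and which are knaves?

A is a knave, B is a knave, C is a knight, D is a knight, E is a knave, and F is a knight.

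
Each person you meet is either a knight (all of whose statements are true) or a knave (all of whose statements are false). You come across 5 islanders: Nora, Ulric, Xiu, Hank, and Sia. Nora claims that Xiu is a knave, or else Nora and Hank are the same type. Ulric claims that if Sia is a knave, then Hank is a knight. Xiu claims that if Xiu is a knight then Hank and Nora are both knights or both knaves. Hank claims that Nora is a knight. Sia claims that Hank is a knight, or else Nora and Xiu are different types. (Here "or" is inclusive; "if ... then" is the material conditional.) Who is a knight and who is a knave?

Nora is a knight, Ulric is a knight, Xiu is a knight, Hank is a knight, and Sia is a knight.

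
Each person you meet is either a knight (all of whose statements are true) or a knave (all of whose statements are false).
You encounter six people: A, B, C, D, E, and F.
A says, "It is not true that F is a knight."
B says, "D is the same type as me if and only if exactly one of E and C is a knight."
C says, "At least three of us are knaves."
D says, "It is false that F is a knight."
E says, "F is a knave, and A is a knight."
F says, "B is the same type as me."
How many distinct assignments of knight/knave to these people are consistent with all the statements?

Consistent assignments:
  A=knight, B=knight, C=knave, D=knight, E=knight, F=knave

1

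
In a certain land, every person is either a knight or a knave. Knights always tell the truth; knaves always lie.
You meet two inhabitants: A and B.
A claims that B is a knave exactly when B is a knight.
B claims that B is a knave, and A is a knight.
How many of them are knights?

The unique consistent assignment is A=knave, B=knave.
That has 0 knights.

0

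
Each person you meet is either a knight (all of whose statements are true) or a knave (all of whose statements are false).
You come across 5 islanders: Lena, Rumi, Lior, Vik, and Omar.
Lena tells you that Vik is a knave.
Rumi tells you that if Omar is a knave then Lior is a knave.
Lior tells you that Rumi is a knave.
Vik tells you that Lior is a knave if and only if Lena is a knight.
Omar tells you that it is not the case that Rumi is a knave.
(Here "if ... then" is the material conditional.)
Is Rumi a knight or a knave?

Consistent assignments: {Lena=knight, Rumi=knave, Lior=knight, Vik=knave, Omar=knave}; {Lena=knave, Rumi=knave, Lior=knight, Vik=knight, Omar=knave}
In every consistent assignment, Rumi is a knave.

Rumi is a knave.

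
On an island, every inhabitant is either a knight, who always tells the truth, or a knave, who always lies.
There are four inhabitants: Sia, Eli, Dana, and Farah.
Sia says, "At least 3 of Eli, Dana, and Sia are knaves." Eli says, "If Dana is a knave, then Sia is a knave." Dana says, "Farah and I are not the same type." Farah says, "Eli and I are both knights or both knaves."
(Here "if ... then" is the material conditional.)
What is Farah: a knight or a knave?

Farah is a knave.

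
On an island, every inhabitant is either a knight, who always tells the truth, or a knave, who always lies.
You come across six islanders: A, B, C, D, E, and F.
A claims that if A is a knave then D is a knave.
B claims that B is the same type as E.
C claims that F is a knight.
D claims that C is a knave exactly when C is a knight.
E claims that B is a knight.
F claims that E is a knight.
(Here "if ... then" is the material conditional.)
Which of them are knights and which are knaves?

Knights: A, B, C, E, and F. Knaves: D.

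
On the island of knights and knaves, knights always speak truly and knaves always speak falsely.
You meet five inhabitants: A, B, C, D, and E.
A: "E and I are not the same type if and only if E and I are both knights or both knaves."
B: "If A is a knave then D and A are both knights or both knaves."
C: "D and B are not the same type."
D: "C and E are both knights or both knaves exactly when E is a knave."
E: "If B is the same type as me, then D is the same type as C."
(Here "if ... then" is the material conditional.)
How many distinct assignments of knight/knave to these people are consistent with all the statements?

0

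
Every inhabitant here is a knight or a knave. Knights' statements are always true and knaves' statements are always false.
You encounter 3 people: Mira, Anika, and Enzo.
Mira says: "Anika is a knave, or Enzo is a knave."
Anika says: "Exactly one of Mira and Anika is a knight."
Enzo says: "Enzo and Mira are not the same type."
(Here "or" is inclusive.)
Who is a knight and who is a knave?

Knights: Anika and Enzo. Knaves: Mira.

As a knave, Mira's statement "Anika is a knave, or Enzo is a knave" should be False; it is.
As a knight, Anika's statement "exactly one of Mira and Anika is a knight" should be true; it is.
Enzo is a knight, and the claim "Enzo and Mira are not the same type" is indeed true.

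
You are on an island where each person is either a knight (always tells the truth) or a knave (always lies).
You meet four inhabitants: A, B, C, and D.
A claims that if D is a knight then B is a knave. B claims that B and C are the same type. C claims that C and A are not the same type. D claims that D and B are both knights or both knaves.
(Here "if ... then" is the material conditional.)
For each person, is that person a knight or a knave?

A is a knave, B is a knight, C is a knight, and D is a knight.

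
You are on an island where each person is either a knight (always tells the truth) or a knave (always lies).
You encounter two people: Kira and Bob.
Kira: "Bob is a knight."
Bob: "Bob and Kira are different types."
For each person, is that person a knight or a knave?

Kira is a knave and Bob is a knave.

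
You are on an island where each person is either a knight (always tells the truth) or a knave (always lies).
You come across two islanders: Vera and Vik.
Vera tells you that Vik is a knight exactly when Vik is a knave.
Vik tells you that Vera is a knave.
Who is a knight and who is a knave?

Vera is a knave and Vik is a knight.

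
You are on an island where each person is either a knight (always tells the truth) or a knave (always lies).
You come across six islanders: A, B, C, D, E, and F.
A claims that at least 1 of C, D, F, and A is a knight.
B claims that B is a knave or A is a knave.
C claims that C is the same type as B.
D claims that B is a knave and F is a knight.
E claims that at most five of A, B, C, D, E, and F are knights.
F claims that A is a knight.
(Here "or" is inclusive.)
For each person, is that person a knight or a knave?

A is a knave, B is a knight, C is a knave, D is a knave, E is a knight, and F is a knave.

A is a knave, so "at least 1 of C, D, F, and A is a knight" must be False — and it is.
B is a knight, and the claim "B is a knave or A is a knave" is indeed true.
C is a knave, so "C is the same type as B" must be False — and it is.
Since D is a knave, "B is a knave and F is a knight" needs to be False, which holds.
As a knight, E's statement "at most five of A, B, C, D, E, and F are knights" should be true; it is.
F (knave): "A is a knight" — False. ✓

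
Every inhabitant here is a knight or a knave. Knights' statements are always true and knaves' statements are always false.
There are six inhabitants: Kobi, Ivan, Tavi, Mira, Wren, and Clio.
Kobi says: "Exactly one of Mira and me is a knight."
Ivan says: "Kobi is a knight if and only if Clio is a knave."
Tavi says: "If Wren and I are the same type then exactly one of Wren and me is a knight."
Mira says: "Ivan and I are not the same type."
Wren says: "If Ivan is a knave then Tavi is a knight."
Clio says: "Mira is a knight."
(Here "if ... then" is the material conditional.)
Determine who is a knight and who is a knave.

Kobi is a knave, Ivan is a knave, Tavi is a knave, Mira is a knave, Wren is a knave, and Clio is a knave.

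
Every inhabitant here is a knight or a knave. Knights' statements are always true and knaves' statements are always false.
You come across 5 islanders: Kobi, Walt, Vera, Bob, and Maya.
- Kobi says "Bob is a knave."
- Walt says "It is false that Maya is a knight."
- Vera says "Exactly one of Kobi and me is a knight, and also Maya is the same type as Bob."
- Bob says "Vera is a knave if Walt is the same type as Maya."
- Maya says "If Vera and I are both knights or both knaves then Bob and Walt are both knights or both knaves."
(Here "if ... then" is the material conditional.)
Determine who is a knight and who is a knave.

Suppose Kobi is a knight. Then Kobi's statement "Bob is a knave" would have to be true. Checking the 16 ways to assign the others, none is consistent with every speaker.
(For instance, with Walt=knave, Vera=knave, Bob=knight, Maya=knight, Kobi's claim "Bob is a knave" comes out false where it would need to be true.)
So Kobi must be a knave, making "Bob is a knave" false. Taking Kobi=knave, Walt=knave, Vera=knave, Bob=knight, Maya=knight, each remaining statement checks out:
  Walt (knave): "it is false that Maya is a knight" — false. ✓
  Vera (knave): "exactly one of Kobi and me is a knight, and also Maya is the same type as Bob" — false. ✓
  Bob (knight): "Vera is a knave if Walt is the same type as Maya" — true. ✓
  Maya (knight): "if Vera and I are both knights or both knaves then Bob and Walt are both knights or both knaves" — true. ✓
This is the unique consistent assignment.

Kobi is a knave, Walt is a knave, Vera is a knave, Bob is a knight, and Maya is a knight.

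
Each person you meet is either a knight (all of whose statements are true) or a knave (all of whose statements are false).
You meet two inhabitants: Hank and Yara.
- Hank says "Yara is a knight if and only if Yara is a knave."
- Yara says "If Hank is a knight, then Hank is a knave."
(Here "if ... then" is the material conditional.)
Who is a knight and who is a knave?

Hank is a knave; "Yara is a knight if and only if Yara is a knave" is false, as required.
Yara is a knight; "if Hank is a knight, then Hank is a knave" is true, as required.

Knights: Yara. Knaves: Hank.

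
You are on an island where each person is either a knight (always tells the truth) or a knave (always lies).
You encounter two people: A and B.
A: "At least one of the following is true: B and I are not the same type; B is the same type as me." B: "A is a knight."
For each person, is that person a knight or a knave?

A is a knight and B is a knight.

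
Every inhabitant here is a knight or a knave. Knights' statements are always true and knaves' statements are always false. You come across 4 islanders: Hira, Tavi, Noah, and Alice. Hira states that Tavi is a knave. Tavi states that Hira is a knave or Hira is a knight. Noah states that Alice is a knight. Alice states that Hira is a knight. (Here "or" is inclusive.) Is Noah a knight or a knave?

Noah is a knave.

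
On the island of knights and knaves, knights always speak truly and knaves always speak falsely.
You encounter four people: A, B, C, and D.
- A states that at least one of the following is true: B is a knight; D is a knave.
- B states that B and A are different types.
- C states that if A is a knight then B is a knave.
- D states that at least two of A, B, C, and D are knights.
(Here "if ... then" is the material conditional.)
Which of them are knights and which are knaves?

Suppose A is a knight. Then A's statement "at least one of the following is true: B is a knight; D is a knave" would have to be true. Checking the 8 ways to assign the others, none is consistent with every speaker.
(For instance, with B=knave, C=knight, D=knight, A's claim "at least one of the following is true: B is a knight; D is a knave" comes out false where it would need to be true.)
So A must be a knave, making "at least one of the following is true: B is a knight; D is a knave" false. Taking A=knave, B=knave, C=knight, D=knight, each remaining statement checks out:
  B (knave): "B and A are different types" — false. ✓
  C (knight): "if A is a knight then B is a knave" — true. ✓
  D (knight): "at least two of A, B, C, and D are knights" — true. ✓
This is the unique consistent assignment.

A is a knave, B is a knave, C is a knight, and D is a knight.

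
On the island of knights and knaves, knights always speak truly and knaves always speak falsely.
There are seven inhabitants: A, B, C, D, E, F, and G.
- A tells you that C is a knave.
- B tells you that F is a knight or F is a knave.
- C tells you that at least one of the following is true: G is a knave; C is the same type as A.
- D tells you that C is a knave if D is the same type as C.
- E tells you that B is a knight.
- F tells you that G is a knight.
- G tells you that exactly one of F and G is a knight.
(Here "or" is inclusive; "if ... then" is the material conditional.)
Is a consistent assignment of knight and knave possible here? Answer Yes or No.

No

Checking all 128 assignments, each has at least one speaker whose statement's truth value contradicts their type.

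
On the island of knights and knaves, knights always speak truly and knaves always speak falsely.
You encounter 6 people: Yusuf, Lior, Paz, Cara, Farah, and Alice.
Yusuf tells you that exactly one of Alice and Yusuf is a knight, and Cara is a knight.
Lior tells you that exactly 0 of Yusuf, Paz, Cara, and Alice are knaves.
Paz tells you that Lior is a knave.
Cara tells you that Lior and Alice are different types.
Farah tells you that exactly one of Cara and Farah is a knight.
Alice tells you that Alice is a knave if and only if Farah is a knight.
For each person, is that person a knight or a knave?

Yusuf is a knave, Lior is a knave, Paz is a knight, Cara is a knave, Farah is a knave, and Alice is a knave.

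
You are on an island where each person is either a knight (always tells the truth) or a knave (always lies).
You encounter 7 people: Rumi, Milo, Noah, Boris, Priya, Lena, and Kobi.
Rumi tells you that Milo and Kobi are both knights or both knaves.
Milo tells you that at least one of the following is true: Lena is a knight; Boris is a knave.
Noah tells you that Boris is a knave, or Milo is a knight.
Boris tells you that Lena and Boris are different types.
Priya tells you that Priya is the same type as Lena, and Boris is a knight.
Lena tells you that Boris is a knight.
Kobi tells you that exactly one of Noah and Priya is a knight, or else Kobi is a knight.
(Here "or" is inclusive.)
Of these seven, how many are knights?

4

The unique consistent assignment is Rumi=knight, Milo=knight, Noah=knight, Boris=knave, Priya=knave, Lena=knave, Kobi=knight.
That has 4 knights.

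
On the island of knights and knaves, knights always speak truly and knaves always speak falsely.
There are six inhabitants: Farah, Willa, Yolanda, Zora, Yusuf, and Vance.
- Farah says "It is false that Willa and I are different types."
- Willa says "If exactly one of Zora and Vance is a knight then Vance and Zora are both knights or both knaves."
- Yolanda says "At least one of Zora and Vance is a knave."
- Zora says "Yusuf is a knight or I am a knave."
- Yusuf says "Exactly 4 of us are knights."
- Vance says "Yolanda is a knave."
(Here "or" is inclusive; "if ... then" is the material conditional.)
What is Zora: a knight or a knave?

Zora is a knight.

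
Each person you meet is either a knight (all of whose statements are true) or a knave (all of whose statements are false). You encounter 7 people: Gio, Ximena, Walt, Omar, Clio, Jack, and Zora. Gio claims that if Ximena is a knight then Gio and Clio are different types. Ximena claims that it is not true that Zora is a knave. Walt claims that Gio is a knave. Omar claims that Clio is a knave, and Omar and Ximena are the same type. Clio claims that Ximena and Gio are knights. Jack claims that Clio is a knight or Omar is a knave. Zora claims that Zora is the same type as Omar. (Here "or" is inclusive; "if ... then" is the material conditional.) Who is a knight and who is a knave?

Gio is a knave, Ximena is a knight, Walt is a knight, Omar is a knight, Clio is a knave, Jack is a knave, and Zora is a knight.

Since Gio is a knave, "if Ximena is a knight then Gio and Clio are different types" needs to be False, which holds.
Ximena is a knight; "it is not true that Zora is a knave" is true, as required.
Walt is a knight, and the claim "Gio is a knave" is indeed true.
Omar is a knight, so "Clio is a knave, and Omar and Ximena are the same type" must be true — and it is.
Clio is a knave, and the claim "Ximena and Gio are knights" is indeed False.
Jack is a knave, and the claim "Clio is a knight or Omar is a knave" is indeed False.
Zora is a knight; "Zora is the same type as Omar" is true, as required.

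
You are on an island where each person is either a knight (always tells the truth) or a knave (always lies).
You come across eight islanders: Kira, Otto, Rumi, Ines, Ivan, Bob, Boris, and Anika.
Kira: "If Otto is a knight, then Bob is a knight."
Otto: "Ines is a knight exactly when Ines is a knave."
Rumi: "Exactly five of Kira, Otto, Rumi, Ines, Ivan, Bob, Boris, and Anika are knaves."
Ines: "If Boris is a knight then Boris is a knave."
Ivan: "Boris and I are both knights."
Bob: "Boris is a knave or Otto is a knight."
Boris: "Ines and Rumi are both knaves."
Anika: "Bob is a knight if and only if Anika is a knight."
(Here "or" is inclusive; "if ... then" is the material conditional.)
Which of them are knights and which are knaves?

Knights: Kira, Ines, Bob, and Anika. Knaves: Otto, Rumi, Ivan, and Boris.

Kira is a knight; "if Otto is a knight, then Bob is a knight" is True, as required.
Otto is a knave, and the claim "Ines is a knight exactly when Ines is a knave" is indeed False.
Since Rumi is a knave, "exactly five of Kira, Otto, Rumi, Ines, Ivan, Bob, Boris, and Anika are knaves" needs to be False, which holds.
Ines is a knight, so "if Boris is a knight then Boris is a knave" must be True — and it is.
As a knave, Ivan's statement "Boris and I are both knights" should be False; it is.
Bob is a knight, and the claim "Boris is a knave or Otto is a knight" is indeed True.
As a knave, Boris's statement "Ines and Rumi are both knaves" should be False; it is.
As a knight, Anika's statement "Bob is a knight if and only if Anika is a knight" should be True; it is.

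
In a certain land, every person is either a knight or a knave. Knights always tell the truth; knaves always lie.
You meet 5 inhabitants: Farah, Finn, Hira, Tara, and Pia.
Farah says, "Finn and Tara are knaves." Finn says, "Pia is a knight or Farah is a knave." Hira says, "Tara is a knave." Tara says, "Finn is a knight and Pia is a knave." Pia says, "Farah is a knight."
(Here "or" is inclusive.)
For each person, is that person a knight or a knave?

Farah is a knave, Finn is a knight, Hira is a knave, Tara is a knight, and Pia is a knave.

As a knave, Farah's statement "Finn and Tara are knaves" should be False; it is.
Finn is a knight, so "Pia is a knight or Farah is a knave" must be true — and it is.
As a knave, Hira's statement "Tara is a knave" should be False; it is.
Tara is a knight; "Finn is a knight and Pia is a knave" is true, as required.
Since Pia is a knave, "Farah is a knight" needs to be False, which holds.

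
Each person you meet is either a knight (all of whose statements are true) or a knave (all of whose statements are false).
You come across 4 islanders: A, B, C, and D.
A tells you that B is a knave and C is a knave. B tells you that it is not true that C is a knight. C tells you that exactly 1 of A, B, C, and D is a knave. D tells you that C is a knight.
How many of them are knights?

1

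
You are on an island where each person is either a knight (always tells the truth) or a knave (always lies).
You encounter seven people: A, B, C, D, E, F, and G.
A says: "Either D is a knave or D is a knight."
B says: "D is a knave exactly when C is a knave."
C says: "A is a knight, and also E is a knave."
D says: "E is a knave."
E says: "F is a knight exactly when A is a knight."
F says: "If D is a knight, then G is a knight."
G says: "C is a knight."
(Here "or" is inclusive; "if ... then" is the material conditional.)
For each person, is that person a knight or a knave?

Knights: A, B, E, and F. Knaves: C, D, and G.

A is a knight, and the claim "either D is a knave or D is a knight" is indeed True.
Since B is a knight, "D is a knave exactly when C is a knave" needs to be True, which holds.
Since C is a knave, "A is a knight, and also E is a knave" needs to be false, which holds.
Since D is a knave, "E is a knave" needs to be false, which holds.
Since E is a knight, "F is a knight exactly when A is a knight" needs to be True, which holds.
F is a knight; "if D is a knight, then G is a knight" is True, as required.
Since G is a knave, "C is a knight" needs to be false, which holds.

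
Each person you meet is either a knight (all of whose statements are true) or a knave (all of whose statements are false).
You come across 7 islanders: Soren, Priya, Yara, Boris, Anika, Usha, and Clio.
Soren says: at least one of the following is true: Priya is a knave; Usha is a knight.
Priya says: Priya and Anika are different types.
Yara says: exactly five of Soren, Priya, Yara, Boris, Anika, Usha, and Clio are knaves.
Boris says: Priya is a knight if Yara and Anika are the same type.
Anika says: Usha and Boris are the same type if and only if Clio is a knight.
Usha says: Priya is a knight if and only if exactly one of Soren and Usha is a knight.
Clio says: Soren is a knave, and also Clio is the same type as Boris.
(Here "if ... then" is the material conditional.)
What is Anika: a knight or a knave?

Anika is a knave.

Consistent assignments: {Soren=knight, Priya=knave, Yara=knave, Boris=knave, Anika=knave, Usha=knave, Clio=knave}; {Soren=knave, Priya=knight, Yara=knave, Boris=knight, Anika=knave, Usha=knave, Clio=knight}
In every consistent assignment, Anika is a knave.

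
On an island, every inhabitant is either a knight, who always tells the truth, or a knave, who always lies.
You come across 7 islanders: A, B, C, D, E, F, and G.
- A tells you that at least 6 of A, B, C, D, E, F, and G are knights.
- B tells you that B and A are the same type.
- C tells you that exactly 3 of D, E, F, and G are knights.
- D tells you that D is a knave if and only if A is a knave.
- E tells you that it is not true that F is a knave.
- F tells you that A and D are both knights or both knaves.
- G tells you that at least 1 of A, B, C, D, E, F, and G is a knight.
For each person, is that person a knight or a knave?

A is a knight, and the claim "at least 6 of A, B, C, D, E, F, and G are knights" is indeed true.
B is a knight, and the claim "B and A are the same type" is indeed true.
C is a knave, so "exactly 3 of D, E, F, and G are knights" must be False — and it is.
As a knight, D's statement "D is a knave if and only if A is a knave" should be true; it is.
E is a knight, so "it is not true that F is a knave" must be true — and it is.
As a knight, F's statement "A and D are both knights or both knaves" should be true; it is.
G is a knight, and the claim "at least 1 of A, B, C, D, E, F, and G is a knight" is indeed true.

Knights: A, B, D, E, F, and G. Knaves: C.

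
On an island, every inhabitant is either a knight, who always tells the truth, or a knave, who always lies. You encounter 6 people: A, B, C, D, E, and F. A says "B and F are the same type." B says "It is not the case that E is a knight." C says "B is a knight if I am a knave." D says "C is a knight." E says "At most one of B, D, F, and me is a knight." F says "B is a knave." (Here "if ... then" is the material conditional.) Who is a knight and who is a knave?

A is a knave, so "B and F are the same type" must be False — and it is.
B (knight): "it is not the case that E is a knight" — true. ✓
Since C is a knight, "B is a knight if I am a knave" needs to be true, which holds.
As a knight, D's statement "C is a knight" should be true; it is.
E (knave): "at most one of B, D, F, and me is a knight" — False. ✓
F is a knave, and the claim "B is a knave" is indeed False.

A is a knave, B is a knight, C is a knight, D is a knight, E is a knave, and F is a knave.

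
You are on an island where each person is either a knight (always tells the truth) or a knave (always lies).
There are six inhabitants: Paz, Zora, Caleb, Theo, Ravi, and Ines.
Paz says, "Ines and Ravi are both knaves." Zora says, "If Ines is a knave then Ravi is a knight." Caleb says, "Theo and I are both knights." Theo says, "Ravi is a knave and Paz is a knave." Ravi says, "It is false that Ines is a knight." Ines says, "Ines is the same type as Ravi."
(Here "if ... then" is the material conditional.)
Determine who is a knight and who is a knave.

Knights: Zora and Ravi. Knaves: Paz, Caleb, Theo, and Ines.

Paz is a knave, and the claim "Ines and Ravi are both knaves" is indeed false.
As a knight, Zora's statement "if Ines is a knave then Ravi is a knight" should be true; it is.
Caleb (knave): "Theo and I are both knights" — false. ✓
Theo is a knave, so "Ravi is a knave and Paz is a knave" must be false — and it is.
Ravi is a knight, and the claim "it is false that Ines is a knight" is indeed true.
As a knave, Ines's statement "Ines is the same type as Ravi" should be false; it is.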